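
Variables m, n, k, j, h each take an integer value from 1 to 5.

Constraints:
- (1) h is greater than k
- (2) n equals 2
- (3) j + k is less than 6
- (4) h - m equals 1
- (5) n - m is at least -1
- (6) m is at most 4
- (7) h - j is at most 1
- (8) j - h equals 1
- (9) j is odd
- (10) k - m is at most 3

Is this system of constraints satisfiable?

Satisfiable

Take m = 1, n = 2, k = 1, j = 3, h = 2. Then constraint 3: j + k = 4; constraint 4: h - m = 1; constraint 5: n - m = 1, and every other listed constraint is also met.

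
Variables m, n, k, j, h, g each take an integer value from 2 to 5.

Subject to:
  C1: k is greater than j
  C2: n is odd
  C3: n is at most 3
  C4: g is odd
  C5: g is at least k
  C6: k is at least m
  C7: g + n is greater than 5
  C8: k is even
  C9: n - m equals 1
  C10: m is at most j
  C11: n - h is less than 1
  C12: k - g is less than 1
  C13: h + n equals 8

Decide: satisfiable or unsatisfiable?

One satisfying assignment is m = 2, n = 3, k = 4, j = 2, h = 5, g = 5.
For the less obvious constraints — constraint 7: g + n = 8; constraint 9: n - m = 1 — and the others hold by inspection.

Satisfiable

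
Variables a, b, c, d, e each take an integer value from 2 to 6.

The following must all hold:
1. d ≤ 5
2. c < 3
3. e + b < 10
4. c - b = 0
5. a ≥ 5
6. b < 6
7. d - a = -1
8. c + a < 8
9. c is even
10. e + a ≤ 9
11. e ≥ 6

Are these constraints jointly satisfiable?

From constraint 11: e ≥ 6. From constraint 5: a ≥ 5. Hence e + a ≥ 11. But constraint 10 requires e + a ≤ 9, and 9 < 11. Contradiction.

Unsatisfiable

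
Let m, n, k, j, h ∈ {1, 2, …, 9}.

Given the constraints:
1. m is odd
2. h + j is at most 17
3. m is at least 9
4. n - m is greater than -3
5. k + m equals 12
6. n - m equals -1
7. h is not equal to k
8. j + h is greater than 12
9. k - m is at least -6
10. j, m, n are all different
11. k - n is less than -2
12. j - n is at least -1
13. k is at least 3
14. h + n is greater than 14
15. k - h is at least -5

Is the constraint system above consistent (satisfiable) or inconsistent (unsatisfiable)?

Take m = 9, n = 8, k = 3, j = 7, h = 7. Then constraint 2: h + j = 14; constraint 4: n - m = -1; constraint 5: k + m = 12, and every other listed constraint is also met.

Satisfiable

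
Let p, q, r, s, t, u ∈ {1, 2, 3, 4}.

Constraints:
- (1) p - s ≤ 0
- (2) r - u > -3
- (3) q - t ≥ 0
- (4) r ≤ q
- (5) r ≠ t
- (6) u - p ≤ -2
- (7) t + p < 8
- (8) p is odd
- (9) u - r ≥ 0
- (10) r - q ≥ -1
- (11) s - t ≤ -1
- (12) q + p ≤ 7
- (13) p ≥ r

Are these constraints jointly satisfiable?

Unsatisfiable

Constraints 1, 3, 6, 9, 10, and 11 give t − s ≥ 1, s − p ≥ 0, p − u ≥ 2, u − r ≥ 0, r − q ≥ -1, q − t ≥ 0.
Adding all 6 inequalities: the left sides telescope to 0, and the right sides sum to 1 + 0 + 2 + 0 + (-1) + 0 = 2. So 0 ≥ 2, which is false.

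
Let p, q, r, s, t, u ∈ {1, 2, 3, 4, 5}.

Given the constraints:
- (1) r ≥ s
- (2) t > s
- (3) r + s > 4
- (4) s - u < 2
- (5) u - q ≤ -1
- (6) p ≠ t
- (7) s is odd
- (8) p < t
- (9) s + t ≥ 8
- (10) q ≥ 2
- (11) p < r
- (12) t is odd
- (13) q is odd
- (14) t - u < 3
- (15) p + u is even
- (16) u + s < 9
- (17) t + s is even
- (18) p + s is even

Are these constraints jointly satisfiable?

Try p = 3, q = 5, r = 4, s = 3, t = 5, u = 3.
Check constraint 3: r + s = 7; constraint 4: s - u = 0. The remaining constraints are straightforward to verify.

Satisfiable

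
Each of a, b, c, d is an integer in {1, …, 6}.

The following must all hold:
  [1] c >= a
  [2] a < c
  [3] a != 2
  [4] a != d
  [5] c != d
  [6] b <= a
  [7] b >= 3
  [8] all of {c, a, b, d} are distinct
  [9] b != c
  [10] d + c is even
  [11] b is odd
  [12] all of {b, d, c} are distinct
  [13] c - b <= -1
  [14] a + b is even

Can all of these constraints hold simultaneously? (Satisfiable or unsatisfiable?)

Constraints 2, 6, and 13 give a < c, c < b, b ≤ a. Chaining: a < c < b ≤ a, which forces a < a — impossible.

Unsatisfiable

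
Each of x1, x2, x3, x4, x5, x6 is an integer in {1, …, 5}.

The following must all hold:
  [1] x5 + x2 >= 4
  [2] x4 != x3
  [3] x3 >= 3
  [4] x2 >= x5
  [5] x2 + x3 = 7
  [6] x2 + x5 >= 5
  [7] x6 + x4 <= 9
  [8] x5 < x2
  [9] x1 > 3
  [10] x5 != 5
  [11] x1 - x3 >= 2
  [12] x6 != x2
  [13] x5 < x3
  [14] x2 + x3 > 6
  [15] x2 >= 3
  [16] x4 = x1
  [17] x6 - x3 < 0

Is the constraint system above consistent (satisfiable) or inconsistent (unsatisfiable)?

Satisfiable

Setting (x1, x2, x3, x4, x5, x6) = (5, 4, 3, 5, 2, 2) satisfies everything: constraint 1: x5 + x2 = 6; constraint 5: x2 + x3 = 7, and the others follow.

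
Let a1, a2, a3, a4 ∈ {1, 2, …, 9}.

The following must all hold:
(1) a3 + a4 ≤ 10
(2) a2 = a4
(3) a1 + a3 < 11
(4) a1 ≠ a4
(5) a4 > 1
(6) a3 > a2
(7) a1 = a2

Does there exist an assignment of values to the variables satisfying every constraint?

From constraints 2 and 7, a1 = a2 = a4, so a1 = a4. But constraint 4 says a1 ≠ a4. Contradiction.

Unsatisfiable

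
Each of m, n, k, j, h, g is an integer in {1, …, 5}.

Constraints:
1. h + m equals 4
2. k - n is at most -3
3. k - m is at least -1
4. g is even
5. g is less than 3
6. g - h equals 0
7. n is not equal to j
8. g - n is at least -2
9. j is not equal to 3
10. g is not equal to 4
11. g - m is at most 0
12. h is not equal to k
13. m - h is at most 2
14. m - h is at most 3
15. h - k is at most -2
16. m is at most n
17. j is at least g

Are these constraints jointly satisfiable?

Unsatisfiable

Constraints 2, 8, 11, 13, and 15 give k − h ≥ 2, h − m ≥ -2, m − g ≥ 0, g − n ≥ -2, n − k ≥ 3.
Adding all 5 inequalities: the left sides telescope to 0, and the right sides sum to 2 + (-2) + 0 + (-2) + 3 = 1. So 0 ≥ 1, which is false.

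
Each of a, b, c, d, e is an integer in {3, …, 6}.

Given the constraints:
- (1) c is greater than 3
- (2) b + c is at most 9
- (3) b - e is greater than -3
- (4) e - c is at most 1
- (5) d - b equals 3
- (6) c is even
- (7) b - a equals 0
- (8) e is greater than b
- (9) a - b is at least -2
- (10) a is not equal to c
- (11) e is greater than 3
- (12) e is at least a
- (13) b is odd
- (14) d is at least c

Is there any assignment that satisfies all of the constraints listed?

Satisfiable

One satisfying assignment is a = 3, b = 3, c = 6, d = 6, e = 4.
For the less obvious constraints — constraint 2: b + c = 9; constraint 3: b - e = -1 — and the others hold by inspection.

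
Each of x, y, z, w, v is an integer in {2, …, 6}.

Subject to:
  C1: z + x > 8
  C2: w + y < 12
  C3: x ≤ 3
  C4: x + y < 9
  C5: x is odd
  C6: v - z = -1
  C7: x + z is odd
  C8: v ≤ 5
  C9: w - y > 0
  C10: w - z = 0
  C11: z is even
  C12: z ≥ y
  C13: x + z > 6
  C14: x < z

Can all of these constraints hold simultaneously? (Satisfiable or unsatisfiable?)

The assignment x = 3, y = 3, z = 6, w = 6, v = 5 works:
  constraint 1 holds since z + x = 9.
  constraint 2 holds since w + y = 9.
  constraint 4 holds since x + y = 6.
The rest check out directly.

Satisfiable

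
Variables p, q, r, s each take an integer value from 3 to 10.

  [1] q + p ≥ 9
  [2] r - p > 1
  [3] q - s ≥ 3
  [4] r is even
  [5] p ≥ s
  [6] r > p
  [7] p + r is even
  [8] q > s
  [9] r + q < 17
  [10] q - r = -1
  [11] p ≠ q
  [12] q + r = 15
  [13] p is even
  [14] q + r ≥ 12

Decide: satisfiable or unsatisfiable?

Satisfiable

One satisfying assignment is p = 4, q = 7, r = 8, s = 3.
For the less obvious constraints — constraint 1: q + p = 11; constraint 2: r - p = 4 — and the others hold by inspection.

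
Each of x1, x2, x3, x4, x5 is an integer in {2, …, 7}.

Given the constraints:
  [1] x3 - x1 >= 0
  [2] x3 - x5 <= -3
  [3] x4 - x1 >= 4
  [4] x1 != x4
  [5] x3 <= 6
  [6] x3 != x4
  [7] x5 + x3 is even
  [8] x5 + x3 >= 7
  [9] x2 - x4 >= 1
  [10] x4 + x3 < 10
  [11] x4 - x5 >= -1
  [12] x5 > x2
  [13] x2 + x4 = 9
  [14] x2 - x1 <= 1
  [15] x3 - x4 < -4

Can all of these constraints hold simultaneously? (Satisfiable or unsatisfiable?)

Constraints 1, 2, 9, 11, and 14 give x5 − x3 ≥ 3, x3 − x1 ≥ 0, x1 − x2 ≥ -1, x2 − x4 ≥ 1, x4 − x5 ≥ -1.
Adding all 5 inequalities: the left sides telescope to 0, and the right sides sum to 3 + 0 + (-1) + 1 + (-1) = 2. So 0 ≥ 2, which is false.

Unsatisfiable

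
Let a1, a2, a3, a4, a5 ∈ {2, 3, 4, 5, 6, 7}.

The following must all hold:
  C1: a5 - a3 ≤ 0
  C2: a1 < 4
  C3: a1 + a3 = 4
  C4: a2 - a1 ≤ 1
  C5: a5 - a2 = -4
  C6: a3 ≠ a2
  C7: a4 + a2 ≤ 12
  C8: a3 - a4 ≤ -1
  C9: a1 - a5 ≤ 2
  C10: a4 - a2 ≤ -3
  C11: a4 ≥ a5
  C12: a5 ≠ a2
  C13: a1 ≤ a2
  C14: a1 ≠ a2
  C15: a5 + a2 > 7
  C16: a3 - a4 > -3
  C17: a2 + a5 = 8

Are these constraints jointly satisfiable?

Constraints 1, 4, 8, 9, and 10 give a1 − a2 ≥ -1, a2 − a4 ≥ 3, a4 − a3 ≥ 1, a3 − a5 ≥ 0, a5 − a1 ≥ -2.
Adding all 5 inequalities: the left sides telescope to 0, and the right sides sum to (-1) + 3 + 1 + 0 + (-2) = 1. So 0 ≥ 1, which is false.

Unsatisfiable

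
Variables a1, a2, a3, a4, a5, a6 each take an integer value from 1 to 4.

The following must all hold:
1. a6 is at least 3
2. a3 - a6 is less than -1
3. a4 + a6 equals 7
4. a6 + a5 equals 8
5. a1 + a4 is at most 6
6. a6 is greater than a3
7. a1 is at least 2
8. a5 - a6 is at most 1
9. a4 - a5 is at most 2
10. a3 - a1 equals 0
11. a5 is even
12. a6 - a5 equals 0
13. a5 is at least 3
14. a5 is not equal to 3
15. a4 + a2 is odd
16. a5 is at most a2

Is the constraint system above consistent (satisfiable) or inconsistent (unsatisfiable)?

One satisfying assignment is a1 = 2, a2 = 4, a3 = 2, a4 = 3, a5 = 4, a6 = 4.
For the less obvious constraints — constraint 2: a3 - a6 = -2; constraint 3: a4 + a6 = 7 — and the others hold by inspection.

Satisfiable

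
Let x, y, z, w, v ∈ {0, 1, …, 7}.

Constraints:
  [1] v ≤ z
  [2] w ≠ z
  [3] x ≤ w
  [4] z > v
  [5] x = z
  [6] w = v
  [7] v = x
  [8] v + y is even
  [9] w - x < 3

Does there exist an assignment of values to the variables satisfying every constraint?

From constraints 5, 6, and 7, w = v = x = z, so w = z. But constraint 2 says w ≠ z. Contradiction.

Unsatisfiable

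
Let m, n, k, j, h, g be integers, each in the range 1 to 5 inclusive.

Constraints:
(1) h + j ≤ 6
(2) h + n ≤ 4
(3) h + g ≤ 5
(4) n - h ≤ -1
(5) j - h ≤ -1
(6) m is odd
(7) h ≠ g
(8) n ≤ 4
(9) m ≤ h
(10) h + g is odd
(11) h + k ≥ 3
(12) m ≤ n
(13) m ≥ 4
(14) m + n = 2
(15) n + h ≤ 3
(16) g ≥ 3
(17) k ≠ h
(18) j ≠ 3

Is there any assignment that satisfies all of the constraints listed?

Unsatisfiable

From constraints 9 and 13: h ≥ m ≥ 4. From constraint 16: g ≥ 3. Hence h + g ≥ 7. But constraint 3 requires h + g ≤ 5, and 5 < 7. Contradiction.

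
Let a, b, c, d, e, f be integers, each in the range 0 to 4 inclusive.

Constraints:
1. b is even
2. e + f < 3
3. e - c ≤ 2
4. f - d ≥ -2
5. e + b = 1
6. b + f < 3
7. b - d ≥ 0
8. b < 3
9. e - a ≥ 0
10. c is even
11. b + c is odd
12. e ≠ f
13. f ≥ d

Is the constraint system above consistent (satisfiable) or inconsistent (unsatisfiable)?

Unsatisfiable

Constraint 1 makes b even and constraint 10 makes c even, so b + c must be even. Constraint 11 says b + c is odd — contradiction.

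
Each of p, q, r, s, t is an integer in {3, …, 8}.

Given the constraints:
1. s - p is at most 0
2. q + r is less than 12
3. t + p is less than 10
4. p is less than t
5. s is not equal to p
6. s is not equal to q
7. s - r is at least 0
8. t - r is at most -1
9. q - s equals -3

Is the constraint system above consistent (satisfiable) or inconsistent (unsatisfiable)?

Constraints 1, 4, 7, and 8 give t < r, r ≤ s, s ≤ p, p < t. Chaining: t < r ≤ s ≤ p < t, which forces t < t — impossible.

Unsatisfiable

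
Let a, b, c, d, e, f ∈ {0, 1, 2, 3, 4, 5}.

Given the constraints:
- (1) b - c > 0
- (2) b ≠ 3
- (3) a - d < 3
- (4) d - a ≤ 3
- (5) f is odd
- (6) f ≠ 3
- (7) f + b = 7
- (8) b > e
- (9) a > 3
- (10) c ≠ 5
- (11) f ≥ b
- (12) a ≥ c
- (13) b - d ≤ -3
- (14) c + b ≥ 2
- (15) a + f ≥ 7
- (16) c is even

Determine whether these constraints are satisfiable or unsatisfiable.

Take a = 5, b = 2, c = 0, d = 5, e = 1, f = 5. Then constraint 1: b - c = 2; constraint 3: a - d = 0; constraint 4: d - a = 0, and every other listed constraint is also met.

Satisfiable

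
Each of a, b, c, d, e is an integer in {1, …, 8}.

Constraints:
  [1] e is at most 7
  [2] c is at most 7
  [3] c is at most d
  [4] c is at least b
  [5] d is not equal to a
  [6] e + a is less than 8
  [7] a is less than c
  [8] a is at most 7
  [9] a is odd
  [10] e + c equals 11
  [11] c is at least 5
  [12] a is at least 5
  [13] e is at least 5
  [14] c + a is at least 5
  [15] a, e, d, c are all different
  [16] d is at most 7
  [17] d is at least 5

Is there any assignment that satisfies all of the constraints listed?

Unsatisfiable

Constraints 1, 2, 8, 11, 12, 13, 16, and 17 confine each of a, e, d, c to the 3 values {5, …, 7}.
Constraint 15 requires all 4 of them to be distinct, but only 3 values are available — impossible by the pigeonhole principle.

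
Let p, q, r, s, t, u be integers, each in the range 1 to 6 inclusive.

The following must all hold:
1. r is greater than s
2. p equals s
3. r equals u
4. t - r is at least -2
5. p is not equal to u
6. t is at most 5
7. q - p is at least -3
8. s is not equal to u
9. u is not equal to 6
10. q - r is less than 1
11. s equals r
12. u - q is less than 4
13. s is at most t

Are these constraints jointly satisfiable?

From constraints 2, 3, and 11, p = s = r = u, so p = u. But constraint 5 says p ≠ u. Contradiction.

Unsatisfiable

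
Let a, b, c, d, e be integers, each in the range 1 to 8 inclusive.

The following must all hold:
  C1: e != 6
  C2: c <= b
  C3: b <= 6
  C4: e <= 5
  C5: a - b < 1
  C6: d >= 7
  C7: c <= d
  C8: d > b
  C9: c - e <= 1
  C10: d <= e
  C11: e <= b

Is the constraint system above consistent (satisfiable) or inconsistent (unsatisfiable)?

Unsatisfiable

From constraints 6 and 10: e ≥ d and d ≥ 7, so e ≥ 7. From constraints 3 and 11: e ≤ b and b ≤ 6, so e ≤ 6. But 6 < 7, so no value of e works.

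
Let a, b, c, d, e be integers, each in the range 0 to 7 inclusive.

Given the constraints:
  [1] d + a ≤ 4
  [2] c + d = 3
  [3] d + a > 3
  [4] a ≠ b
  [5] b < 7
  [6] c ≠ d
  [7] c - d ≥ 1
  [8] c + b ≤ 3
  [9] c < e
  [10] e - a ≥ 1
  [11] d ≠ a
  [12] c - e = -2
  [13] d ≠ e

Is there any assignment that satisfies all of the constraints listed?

Satisfiable

Setting (a, b, c, d, e) = (4, 0, 3, 0, 5) satisfies everything: constraint 1: d + a = 4; constraint 2: c + d = 3, and the others follow.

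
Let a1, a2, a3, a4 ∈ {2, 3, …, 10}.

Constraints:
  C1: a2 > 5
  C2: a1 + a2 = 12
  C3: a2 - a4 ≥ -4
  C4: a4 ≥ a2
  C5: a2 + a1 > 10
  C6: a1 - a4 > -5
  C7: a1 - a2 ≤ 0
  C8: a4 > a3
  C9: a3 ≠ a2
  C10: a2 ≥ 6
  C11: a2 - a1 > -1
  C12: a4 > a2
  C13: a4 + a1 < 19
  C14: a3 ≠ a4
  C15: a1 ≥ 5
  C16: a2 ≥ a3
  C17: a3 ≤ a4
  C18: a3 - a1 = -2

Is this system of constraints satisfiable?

Try a1 = 6, a2 = 6, a3 = 4, a4 = 10.
Check constraint 2: a1 + a2 = 12; constraint 3: a2 - a4 = -4. The remaining constraints are straightforward to verify.

Satisfiable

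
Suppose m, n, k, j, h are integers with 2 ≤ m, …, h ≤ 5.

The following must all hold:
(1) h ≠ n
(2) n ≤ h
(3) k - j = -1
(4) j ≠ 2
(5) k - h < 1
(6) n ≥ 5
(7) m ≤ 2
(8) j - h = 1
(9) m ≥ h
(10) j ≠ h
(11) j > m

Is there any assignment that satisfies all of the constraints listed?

Unsatisfiable

From constraints 2 and 6: h ≥ n and n ≥ 5, so h ≥ 5. From constraints 7 and 9: h ≤ m and m ≤ 2, so h ≤ 2. But 2 < 5, so no value of h works.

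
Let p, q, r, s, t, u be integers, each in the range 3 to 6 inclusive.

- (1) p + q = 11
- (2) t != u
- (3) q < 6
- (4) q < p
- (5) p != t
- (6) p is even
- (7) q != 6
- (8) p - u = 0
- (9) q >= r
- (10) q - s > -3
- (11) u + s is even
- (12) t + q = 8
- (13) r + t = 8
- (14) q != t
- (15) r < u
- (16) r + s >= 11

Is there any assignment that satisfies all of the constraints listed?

Try p = 6, q = 5, r = 5, s = 6, t = 3, u = 6.
Check constraint 1: p + q = 11; constraint 8: p - u = 0; constraint 10: q - s = -1. The remaining constraints are straightforward to verify.

Satisfiable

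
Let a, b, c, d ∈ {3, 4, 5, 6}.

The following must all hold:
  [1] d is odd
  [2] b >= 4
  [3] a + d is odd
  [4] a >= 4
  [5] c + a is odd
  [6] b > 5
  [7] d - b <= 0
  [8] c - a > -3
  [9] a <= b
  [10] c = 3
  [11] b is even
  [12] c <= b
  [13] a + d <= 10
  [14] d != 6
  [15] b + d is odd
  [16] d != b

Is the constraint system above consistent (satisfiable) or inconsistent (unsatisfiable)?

Satisfiable

Try a = 4, b = 6, c = 3, d = 3.
Check constraint 7: d - b = -3; constraint 8: c - a = -1; constraint 13: a + d = 7. The remaining constraints are straightforward to verify.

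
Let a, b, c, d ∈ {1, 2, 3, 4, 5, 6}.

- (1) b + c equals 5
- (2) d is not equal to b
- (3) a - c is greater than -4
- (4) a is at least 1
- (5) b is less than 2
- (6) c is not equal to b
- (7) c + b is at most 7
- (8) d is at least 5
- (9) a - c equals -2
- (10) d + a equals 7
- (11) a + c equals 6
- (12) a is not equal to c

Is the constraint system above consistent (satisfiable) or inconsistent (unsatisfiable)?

Satisfiable

The assignment a = 2, b = 1, c = 4, d = 5 works:
  constraint 1 holds since b + c = 5.
  constraint 3 holds since a - c = -2.
  constraint 7 holds since c + b = 5.
The rest check out directly.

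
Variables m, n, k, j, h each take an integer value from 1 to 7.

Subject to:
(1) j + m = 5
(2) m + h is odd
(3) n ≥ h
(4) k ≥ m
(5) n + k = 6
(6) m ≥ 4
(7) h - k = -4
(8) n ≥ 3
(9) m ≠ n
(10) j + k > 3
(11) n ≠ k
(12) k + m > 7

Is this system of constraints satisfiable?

Unsatisfiable

From constraint 8: n ≥ 3. From constraints 4 and 6: k ≥ m ≥ 4. Hence n + k ≥ 7. But constraint 5 requires n + k = 6, and 6 < 7. Contradiction.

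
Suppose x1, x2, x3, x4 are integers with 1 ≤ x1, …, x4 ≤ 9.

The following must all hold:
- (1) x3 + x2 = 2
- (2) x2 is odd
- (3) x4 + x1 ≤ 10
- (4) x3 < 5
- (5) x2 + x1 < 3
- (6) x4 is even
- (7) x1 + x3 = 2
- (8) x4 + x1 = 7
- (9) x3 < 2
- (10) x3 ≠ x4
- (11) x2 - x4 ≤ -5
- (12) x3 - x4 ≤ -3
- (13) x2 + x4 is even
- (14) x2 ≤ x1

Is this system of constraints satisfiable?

Unsatisfiable

Constraint 2 makes x2 odd and constraint 6 makes x4 even, so x2 + x4 must be odd. Constraint 13 says x2 + x4 is even — contradiction.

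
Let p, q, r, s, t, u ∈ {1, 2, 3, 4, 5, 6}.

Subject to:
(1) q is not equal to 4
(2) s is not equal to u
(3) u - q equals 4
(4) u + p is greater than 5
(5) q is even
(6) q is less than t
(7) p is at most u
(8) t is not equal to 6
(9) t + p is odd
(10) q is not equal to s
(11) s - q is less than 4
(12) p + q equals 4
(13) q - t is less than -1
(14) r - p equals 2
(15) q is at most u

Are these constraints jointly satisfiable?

Satisfiable

The assignment p = 2, q = 2, r = 4, s = 5, t = 5, u = 6 works:
  constraint 3 holds since u - q = 4.
  constraint 4 holds since u + p = 8.
The rest check out directly.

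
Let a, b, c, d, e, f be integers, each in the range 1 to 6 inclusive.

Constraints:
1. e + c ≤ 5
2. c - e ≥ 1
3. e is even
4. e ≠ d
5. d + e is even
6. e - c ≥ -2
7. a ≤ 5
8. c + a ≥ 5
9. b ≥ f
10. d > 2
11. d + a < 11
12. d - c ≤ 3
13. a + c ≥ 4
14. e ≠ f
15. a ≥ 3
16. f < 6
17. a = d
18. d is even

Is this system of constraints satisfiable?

Satisfiable

The assignment a = 4, b = 1, c = 3, d = 4, e = 2, f = 1 works:
  constraint 1 holds since e + c = 5.
  constraint 2 holds since c - e = 1.
  constraint 6 holds since e - c = -1.
The rest check out directly.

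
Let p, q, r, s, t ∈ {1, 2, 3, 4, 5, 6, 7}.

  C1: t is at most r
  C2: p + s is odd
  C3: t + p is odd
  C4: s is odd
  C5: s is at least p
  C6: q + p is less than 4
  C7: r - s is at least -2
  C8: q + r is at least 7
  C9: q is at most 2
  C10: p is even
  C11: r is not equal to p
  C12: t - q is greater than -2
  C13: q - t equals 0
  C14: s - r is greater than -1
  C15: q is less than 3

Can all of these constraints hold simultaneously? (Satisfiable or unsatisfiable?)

One satisfying assignment is p = 2, q = 1, r = 7, s = 7, t = 1.
For the less obvious constraints — constraint 6: q + p = 3; constraint 7: r - s = 0 — and the others hold by inspection.

Satisfiable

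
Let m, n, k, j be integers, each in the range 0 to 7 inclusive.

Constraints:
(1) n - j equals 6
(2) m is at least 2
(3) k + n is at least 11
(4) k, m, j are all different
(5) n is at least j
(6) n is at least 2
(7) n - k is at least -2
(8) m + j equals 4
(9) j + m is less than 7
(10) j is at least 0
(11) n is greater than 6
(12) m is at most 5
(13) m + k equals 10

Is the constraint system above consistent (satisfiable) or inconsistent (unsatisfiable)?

The assignment m = 3, n = 7, k = 7, j = 1 works:
  constraint 1 holds since n - j = 6.
  constraint 3 holds since k + n = 14.
The rest check out directly.

Satisfiable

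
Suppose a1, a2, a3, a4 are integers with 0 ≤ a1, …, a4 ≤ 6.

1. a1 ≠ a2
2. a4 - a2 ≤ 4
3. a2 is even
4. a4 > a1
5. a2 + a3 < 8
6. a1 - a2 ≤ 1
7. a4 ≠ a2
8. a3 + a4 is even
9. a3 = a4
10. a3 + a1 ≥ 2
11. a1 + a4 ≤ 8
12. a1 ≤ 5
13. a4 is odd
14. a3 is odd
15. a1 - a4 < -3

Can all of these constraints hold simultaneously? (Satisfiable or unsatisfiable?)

Satisfiable

Try a1 = 0, a2 = 2, a3 = 5, a4 = 5.
Check constraint 2: a4 - a2 = 3; constraint 5: a2 + a3 = 7. The remaining constraints are straightforward to verify.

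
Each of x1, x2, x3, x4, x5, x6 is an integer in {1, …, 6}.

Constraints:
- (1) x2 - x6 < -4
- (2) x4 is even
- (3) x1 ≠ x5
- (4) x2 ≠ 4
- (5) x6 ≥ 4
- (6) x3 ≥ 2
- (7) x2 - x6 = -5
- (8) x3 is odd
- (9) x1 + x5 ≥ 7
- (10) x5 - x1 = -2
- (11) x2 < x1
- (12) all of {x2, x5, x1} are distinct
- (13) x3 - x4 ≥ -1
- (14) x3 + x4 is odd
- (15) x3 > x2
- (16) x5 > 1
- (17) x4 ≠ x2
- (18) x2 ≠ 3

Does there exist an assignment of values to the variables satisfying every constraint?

Satisfiable

Try x1 = 6, x2 = 1, x3 = 3, x4 = 2, x5 = 4, x6 = 6.
Check constraint 1: x2 - x6 = -5; constraint 7: x2 - x6 = -5; constraint 9: x1 + x5 = 10. The remaining constraints are straightforward to verify.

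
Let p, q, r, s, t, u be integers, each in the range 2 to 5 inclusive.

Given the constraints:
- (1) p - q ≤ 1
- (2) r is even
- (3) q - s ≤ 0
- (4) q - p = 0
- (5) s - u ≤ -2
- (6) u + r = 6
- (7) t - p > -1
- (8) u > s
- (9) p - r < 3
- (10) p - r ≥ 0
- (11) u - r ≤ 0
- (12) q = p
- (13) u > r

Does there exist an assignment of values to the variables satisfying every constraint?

Constraints 1, 3, 5, 10, and 11 give s − q ≥ 0, q − p ≥ -1, p − r ≥ 0, r − u ≥ 0, u − s ≥ 2.
Adding all 5 inequalities: the left sides telescope to 0, and the right sides sum to 0 + (-1) + 0 + 0 + 2 = 1. So 0 ≥ 1, which is false.

Unsatisfiable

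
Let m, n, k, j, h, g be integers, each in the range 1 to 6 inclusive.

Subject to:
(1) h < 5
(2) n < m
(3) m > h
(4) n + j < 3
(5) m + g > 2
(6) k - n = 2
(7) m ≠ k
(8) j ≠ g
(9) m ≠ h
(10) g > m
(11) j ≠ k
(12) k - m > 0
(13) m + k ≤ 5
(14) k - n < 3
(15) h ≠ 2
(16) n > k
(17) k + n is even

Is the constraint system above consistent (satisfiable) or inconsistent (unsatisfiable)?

Unsatisfiable

Constraints 2, 12, and 16 give m < k, k < n, n < m. Chaining: m < k < n < m, which forces m < m — impossible.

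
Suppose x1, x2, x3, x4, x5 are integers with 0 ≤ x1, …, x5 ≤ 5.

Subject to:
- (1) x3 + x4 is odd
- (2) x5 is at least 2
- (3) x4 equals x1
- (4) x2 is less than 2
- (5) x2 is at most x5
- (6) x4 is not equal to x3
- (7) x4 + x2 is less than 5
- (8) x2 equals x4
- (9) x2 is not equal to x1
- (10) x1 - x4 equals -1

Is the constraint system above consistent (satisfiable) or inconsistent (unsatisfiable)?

Unsatisfiable

From constraints 3 and 8, x2 = x4 = x1, so x2 = x1. But constraint 9 says x2 ≠ x1. Contradiction.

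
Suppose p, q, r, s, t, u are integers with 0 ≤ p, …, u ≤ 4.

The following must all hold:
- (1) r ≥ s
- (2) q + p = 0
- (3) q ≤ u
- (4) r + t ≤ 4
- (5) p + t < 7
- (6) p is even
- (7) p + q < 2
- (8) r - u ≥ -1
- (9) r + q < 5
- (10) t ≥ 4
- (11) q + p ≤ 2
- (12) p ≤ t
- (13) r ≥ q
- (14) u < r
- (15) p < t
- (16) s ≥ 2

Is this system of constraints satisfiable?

From constraints 1 and 16: r ≥ s ≥ 2. From constraint 10: t ≥ 4. Hence r + t ≥ 6. But constraint 4 requires r + t ≤ 4, and 4 < 6. Contradiction.

Unsatisfiable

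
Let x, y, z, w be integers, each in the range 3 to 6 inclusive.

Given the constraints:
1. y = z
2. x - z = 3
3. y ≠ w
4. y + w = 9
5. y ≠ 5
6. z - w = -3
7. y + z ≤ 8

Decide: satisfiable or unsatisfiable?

The assignment x = 6, y = 3, z = 3, w = 6 works:
  constraint 2 holds since x - z = 3.
  constraint 4 holds since y + w = 9.
The rest check out directly.

Satisfiable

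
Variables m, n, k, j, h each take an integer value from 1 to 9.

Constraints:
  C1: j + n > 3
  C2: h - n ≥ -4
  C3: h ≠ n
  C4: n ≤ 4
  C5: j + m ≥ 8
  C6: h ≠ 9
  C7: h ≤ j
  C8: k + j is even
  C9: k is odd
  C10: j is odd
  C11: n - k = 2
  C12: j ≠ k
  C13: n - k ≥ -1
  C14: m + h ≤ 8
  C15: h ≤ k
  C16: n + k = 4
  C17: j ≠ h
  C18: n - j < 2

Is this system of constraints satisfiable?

Try m = 5, n = 3, k = 1, j = 3, h = 1.
Check constraint 1: j + n = 6; constraint 2: h - n = -2; constraint 5: j + m = 8. The remaining constraints are straightforward to verify.

Satisfiable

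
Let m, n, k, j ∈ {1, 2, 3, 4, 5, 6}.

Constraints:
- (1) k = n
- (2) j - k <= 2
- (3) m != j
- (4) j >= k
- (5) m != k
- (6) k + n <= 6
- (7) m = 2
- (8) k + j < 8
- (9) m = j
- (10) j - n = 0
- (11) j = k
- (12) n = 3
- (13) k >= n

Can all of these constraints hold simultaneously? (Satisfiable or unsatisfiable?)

Unsatisfiable

Constraint 7 fixes m = 2 and constraint 12 fixes n = 3. Constraints 1, 9, and 11 give m = j = k = n, so m = n. But 2 ≠ 3 — contradiction.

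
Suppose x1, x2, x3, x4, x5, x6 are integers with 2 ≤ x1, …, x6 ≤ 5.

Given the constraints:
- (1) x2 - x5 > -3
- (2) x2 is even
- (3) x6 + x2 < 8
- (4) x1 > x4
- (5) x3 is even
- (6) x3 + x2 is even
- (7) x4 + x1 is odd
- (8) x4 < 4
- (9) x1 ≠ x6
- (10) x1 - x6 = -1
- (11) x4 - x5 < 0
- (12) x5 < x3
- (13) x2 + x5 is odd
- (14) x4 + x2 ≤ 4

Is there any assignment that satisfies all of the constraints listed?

Try x1 = 3, x2 = 2, x3 = 4, x4 = 2, x5 = 3, x6 = 4.
Check constraint 1: x2 - x5 = -1; constraint 3: x6 + x2 = 6; constraint 10: x1 - x6 = -1. The remaining constraints are straightforward to verify.

Satisfiable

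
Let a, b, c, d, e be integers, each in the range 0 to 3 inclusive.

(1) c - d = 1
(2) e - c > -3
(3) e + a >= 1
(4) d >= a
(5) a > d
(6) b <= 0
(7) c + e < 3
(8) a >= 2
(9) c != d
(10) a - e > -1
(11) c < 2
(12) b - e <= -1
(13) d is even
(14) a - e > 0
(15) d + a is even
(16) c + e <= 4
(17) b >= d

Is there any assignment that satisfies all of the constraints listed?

From constraints 4 and 8: d ≥ a and a ≥ 2, so d ≥ 2. From constraints 6 and 17: d ≤ b and b ≤ 0, so d ≤ 0. But 0 < 2, so no value of d works.

Unsatisfiable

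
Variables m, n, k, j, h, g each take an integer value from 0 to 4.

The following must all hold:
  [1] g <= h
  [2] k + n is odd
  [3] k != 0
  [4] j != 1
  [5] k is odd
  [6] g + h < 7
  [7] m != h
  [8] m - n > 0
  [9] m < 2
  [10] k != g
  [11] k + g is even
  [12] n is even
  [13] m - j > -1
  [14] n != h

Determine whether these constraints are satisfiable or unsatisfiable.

Try m = 1, n = 0, k = 3, j = 0, h = 4, g = 1.
Check constraint 6: g + h = 5; constraint 8: m - n = 1; constraint 13: m - j = 1. The remaining constraints are straightforward to verify.

Satisfiable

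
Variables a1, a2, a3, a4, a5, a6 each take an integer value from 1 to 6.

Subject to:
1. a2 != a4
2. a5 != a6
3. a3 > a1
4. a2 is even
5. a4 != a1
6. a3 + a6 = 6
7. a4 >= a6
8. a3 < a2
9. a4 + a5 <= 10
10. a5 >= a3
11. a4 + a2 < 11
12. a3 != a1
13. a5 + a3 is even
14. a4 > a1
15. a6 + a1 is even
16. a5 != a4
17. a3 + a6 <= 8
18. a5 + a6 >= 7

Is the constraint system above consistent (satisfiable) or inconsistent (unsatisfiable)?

Take a1 = 1, a2 = 6, a3 = 3, a4 = 4, a5 = 5, a6 = 3. Then constraint 6: a3 + a6 = 6; constraint 9: a4 + a5 = 9, and every other listed constraint is also met.

Satisfiable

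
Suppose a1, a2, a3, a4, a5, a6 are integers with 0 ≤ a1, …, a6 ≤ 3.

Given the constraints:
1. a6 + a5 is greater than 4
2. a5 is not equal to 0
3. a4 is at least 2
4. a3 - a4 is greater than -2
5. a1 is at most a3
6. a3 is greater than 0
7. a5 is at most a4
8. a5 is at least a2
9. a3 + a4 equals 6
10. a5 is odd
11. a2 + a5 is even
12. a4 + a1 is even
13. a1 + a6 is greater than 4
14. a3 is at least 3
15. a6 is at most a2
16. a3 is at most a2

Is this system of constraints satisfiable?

Satisfiable

One satisfying assignment is a1 = 3, a2 = 3, a3 = 3, a4 = 3, a5 = 3, a6 = 3.
For the less obvious constraints — constraint 1: a6 + a5 = 6; constraint 4: a3 - a4 = 0 — and the others hold by inspection.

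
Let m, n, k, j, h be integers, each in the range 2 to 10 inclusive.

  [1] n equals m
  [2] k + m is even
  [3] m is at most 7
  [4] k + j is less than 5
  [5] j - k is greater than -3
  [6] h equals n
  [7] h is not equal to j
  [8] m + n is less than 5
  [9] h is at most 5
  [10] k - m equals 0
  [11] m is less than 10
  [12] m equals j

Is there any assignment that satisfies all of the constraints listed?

Unsatisfiable

From constraints 1, 6, and 12, h = n = m = j, so h = j. But constraint 7 says h ≠ j. Contradiction.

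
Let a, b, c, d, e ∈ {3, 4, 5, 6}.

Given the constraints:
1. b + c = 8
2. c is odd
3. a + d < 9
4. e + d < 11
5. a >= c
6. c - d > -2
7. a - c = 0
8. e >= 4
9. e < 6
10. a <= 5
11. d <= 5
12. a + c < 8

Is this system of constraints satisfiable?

Satisfiable

Take a = 3, b = 5, c = 3, d = 4, e = 4. Then constraint 1: b + c = 8; constraint 3: a + d = 7, and every other listed constraint is also met.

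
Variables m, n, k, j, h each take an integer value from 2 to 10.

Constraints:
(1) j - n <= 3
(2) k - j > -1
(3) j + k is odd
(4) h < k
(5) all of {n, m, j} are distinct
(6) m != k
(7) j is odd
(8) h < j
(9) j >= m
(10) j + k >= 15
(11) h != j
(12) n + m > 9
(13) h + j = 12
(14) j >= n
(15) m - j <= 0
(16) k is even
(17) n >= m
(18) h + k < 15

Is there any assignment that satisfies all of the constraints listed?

Satisfiable

Setting (m, n, k, j, h) = (5, 6, 8, 7, 5) satisfies everything: constraint 1: j - n = 1; constraint 2: k - j = 1; constraint 10: j + k = 15, and the others follow.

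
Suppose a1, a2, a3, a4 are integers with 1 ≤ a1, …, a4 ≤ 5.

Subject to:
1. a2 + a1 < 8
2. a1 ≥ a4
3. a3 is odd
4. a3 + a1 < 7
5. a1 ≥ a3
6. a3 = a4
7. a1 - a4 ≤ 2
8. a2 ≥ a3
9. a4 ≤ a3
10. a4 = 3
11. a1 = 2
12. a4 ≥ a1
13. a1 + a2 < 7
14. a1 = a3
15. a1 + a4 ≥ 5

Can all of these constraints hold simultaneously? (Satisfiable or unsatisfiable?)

Constraint 11 fixes a1 = 2 and constraint 10 fixes a4 = 3. Constraints 6 and 14 give a1 = a3 = a4, so a1 = a4. But 2 ≠ 3 — contradiction.

Unsatisfiable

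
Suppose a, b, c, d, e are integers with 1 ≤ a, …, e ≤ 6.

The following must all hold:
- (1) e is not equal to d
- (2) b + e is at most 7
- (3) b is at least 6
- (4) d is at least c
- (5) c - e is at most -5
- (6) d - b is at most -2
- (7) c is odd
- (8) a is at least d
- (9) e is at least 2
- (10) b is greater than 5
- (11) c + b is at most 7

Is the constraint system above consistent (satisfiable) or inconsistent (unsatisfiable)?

From constraint 3: b ≥ 6. From constraint 9: e ≥ 2. Hence b + e ≥ 8. But constraint 2 requires b + e ≤ 7, and 7 < 8. Contradiction.

Unsatisfiable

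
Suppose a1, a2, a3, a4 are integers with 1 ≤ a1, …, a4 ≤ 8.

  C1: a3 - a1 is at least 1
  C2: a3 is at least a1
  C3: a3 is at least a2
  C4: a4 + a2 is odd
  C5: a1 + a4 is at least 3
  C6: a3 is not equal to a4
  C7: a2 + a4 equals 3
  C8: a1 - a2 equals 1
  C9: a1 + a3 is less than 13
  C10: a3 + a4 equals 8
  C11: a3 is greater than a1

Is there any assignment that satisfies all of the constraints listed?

Satisfiable

Setting (a1, a2, a3, a4) = (3, 2, 7, 1) satisfies everything: constraint 1: a3 - a1 = 4; constraint 5: a1 + a4 = 4, and the others follow.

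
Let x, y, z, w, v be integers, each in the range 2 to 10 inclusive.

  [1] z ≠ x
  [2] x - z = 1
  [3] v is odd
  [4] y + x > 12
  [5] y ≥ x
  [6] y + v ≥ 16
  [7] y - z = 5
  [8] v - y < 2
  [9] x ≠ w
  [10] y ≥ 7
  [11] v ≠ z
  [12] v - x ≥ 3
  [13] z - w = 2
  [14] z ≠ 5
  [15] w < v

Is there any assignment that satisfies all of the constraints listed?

Take x = 5, y = 9, z = 4, w = 2, v = 9. Then constraint 2: x - z = 1; constraint 4: y + x = 14; constraint 6: y + v = 18, and every other listed constraint is also met.

Satisfiable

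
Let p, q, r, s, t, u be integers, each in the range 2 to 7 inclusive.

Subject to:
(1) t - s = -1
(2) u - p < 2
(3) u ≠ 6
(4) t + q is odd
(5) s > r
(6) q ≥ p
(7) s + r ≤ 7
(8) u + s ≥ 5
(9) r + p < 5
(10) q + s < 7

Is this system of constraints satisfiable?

Satisfiable

Try p = 2, q = 3, r = 2, s = 3, t = 2, u = 2.
Check constraint 1: t - s = -1; constraint 2: u - p = 0. The remaining constraints are straightforward to verify.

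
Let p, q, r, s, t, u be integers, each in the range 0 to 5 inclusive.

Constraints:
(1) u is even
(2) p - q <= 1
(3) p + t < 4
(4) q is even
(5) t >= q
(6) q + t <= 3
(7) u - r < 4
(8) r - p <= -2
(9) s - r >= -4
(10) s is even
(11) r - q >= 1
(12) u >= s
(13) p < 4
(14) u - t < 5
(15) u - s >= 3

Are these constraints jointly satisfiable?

Constraints 2, 8, and 11 give r − q ≥ 1, q − p ≥ -1, p − r ≥ 2.
Adding all 3 inequalities: the left sides telescope to 0, and the right sides sum to 1 + (-1) + 2 = 2. So 0 ≥ 2, which is false.

Unsatisfiable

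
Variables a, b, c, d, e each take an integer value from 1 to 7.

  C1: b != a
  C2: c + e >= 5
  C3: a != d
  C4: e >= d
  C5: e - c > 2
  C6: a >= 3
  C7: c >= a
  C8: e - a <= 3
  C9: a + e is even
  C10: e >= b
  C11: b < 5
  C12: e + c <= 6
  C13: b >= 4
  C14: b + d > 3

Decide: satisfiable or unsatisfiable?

Unsatisfiable

From constraints 10 and 13: e ≥ b ≥ 4. From constraints 6 and 7: c ≥ a ≥ 3. Hence e + c ≥ 7. But constraint 12 requires e + c ≤ 6, and 6 < 7. Contradiction.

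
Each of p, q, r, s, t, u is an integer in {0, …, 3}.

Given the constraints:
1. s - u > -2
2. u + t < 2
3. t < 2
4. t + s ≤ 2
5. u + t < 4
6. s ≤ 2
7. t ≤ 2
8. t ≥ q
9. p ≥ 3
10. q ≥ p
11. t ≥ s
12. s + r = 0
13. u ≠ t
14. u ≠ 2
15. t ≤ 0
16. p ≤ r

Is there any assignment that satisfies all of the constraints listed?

From constraints 9 and 10: q ≥ p and p ≥ 3, so q ≥ 3. From constraints 7 and 8: q ≤ t and t ≤ 2, so q ≤ 2. But 2 < 3, so no value of q works.

Unsatisfiable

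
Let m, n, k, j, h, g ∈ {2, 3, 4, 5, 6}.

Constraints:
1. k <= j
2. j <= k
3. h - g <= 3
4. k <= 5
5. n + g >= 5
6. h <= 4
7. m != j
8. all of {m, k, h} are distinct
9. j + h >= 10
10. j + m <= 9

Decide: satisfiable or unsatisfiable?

Unsatisfiable

From constraints 2 and 4: j ≤ k ≤ 5. From constraint 6: h ≤ 4. Hence j + h ≤ 9. But constraint 9 requires j + h ≥ 10, and 10 > 9. Contradiction.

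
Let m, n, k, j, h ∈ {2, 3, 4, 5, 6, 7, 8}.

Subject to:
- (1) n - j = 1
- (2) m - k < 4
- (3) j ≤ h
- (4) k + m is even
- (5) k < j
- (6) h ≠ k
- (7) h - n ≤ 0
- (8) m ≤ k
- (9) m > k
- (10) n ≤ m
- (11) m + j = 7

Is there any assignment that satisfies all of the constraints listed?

Constraints 3, 5, 7, 8, and 10 give h ≤ n, n ≤ m, m ≤ k, k < j, j ≤ h. Chaining: h ≤ n ≤ m ≤ k < j ≤ h, which forces h < h — impossible.

Unsatisfiable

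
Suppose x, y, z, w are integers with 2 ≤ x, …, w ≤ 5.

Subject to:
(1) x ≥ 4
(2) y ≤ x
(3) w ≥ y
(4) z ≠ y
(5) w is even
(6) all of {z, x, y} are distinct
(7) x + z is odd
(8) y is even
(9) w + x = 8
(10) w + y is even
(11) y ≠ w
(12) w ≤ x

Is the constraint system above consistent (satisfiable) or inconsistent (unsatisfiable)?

One satisfying assignment is x = 4, y = 2, z = 3, w = 4.
For the less obvious constraints — constraint 5: w = 4 is even; constraint 6: values 3, 4, 2 are distinct; constraint 9: w + x = 8 — and the others hold by inspection.

Satisfiable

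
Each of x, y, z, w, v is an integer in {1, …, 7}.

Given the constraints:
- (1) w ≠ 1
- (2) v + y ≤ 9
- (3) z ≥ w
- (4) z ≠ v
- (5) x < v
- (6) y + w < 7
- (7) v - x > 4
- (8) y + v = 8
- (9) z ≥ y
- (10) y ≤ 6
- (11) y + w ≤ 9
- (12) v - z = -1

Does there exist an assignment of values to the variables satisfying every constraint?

The assignment x = 1, y = 2, z = 7, w = 4, v = 6 works:
  constraint 2 holds since v + y = 8.
  constraint 6 holds since y + w = 6.
  constraint 7 holds since v - x = 5.
The rest check out directly.

Satisfiable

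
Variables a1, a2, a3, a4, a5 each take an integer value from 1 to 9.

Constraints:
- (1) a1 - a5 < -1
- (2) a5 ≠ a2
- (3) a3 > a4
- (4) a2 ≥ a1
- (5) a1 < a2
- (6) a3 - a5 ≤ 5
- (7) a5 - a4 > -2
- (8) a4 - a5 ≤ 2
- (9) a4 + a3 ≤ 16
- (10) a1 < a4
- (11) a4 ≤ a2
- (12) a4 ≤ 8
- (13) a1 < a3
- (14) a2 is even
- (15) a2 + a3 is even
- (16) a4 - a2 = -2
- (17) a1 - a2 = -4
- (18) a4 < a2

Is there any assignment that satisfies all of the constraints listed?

The assignment a1 = 4, a2 = 8, a3 = 8, a4 = 6, a5 = 6 works:
  constraint 1 holds since a1 - a5 = -2.
  constraint 6 holds since a3 - a5 = 2.
The rest check out directly.

Satisfiable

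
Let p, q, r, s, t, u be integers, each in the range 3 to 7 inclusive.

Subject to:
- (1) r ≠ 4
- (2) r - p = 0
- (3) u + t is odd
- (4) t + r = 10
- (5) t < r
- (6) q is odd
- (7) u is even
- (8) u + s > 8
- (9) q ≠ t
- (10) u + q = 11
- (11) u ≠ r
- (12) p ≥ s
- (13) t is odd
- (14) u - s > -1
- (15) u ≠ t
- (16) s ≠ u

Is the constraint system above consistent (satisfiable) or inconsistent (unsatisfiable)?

Satisfiable

One satisfying assignment is p = 7, q = 5, r = 7, s = 5, t = 3, u = 6.
For the less obvious constraints — constraint 2: r - p = 0; constraint 4: t + r = 10 — and the others hold by inspection.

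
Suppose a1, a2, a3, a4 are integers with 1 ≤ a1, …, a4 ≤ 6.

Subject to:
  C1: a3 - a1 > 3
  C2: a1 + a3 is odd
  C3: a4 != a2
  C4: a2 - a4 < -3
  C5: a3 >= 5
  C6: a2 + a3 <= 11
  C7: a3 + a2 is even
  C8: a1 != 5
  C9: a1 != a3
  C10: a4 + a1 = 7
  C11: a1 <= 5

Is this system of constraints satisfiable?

Try a1 = 1, a2 = 2, a3 = 6, a4 = 6.
Check constraint 1: a3 - a1 = 5; constraint 4: a2 - a4 = -4. The remaining constraints are straightforward to verify.

Satisfiable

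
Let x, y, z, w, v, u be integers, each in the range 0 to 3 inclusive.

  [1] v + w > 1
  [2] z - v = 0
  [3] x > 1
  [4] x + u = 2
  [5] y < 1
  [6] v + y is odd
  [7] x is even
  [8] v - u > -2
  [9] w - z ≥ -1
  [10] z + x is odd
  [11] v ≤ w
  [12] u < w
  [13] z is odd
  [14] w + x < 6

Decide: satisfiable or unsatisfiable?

The assignment x = 2, y = 0, z = 1, w = 3, v = 1, u = 0 works:
  constraint 1 holds since v + w = 4.
  constraint 2 holds since z - v = 0.
  constraint 4 holds since x + u = 2.
The rest check out directly.

Satisfiable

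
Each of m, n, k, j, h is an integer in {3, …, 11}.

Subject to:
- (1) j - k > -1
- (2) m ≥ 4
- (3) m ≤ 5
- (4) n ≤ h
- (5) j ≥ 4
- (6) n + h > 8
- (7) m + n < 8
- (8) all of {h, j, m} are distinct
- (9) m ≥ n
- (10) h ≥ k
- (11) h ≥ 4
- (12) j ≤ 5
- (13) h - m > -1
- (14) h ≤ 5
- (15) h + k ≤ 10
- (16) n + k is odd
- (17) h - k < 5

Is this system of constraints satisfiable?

Constraints 2, 3, 5, 11, 12, and 14 confine each of h, j, m to the 2 values {4, 5}.
Constraint 8 requires all 3 of them to be distinct, but only 2 values are available — impossible by the pigeonhole principle.

Unsatisfiable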